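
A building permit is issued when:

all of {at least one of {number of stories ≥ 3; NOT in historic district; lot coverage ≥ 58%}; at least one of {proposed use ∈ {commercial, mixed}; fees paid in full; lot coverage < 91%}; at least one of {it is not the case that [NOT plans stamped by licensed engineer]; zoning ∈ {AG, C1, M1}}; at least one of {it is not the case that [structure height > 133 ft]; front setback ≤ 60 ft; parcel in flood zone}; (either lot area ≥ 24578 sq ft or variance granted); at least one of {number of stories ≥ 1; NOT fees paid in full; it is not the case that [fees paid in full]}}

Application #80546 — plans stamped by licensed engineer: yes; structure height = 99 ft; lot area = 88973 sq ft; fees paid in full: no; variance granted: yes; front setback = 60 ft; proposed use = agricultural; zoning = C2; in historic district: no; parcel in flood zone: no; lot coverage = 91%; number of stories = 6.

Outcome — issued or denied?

Atomic conditions:
  number of stories ≥ 3: 6 ≥ 3 is true
  NOT in historic district: no → true
  lot coverage ≥ 58%: 91 ≥ 58 is true
  proposed use ∈ {commercial, mixed}: agricultural is not in the set → false
  fees paid in full: no → false
  lot coverage < 91%: 91 < 91 is false
  NOT plans stamped by licensed engineer: yes → false
  zoning ∈ {AG, C1, M1}: C2 is not in the set → false
  structure height > 133 ft: 99 > 133 is false
  front setback ≤ 60 ft: 60 ≤ 60 is true
  parcel in flood zone: no → false
  lot area ≥ 24578 sq ft: 88973 ≥ 24578 is true
  variance granted: yes → true
  number of stories ≥ 1: 6 ≥ 1 is true
  NOT fees paid in full: no → true
Combine:
[1] true OR true OR true = true
[2] false OR false OR false = false
[3.1] NOT false = true
[3] true OR false = true
[4.1] NOT false = true
[4] true OR true OR false = true
[5] true OR true = true
[6.3] NOT false = true
[6] true OR true OR true = true
[root] true AND false AND true AND true AND true AND true = false
Overall: false → denied

Denied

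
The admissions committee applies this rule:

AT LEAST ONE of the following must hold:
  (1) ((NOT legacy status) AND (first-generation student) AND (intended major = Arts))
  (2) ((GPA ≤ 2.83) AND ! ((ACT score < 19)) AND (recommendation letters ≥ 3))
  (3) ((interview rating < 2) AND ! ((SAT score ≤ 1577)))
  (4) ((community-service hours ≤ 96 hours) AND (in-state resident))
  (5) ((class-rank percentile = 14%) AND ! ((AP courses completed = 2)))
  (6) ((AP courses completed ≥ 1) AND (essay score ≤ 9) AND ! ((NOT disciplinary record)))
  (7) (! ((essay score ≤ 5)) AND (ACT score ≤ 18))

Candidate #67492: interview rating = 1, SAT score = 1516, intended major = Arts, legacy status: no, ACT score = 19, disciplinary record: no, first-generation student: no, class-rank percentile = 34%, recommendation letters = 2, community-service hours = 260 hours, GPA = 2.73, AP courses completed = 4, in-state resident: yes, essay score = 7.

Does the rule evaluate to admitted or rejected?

Rejected

Atomic conditions:
  NOT legacy status: no → true
  first-generation student: no → false
  intended major = Arts: Arts == Arts is true
  GPA ≤ 2.83: 2.73 ≤ 2.83 is true
  ACT score < 19: 19 < 19 is false
  recommendation letters ≥ 3: 2 ≥ 3 is false
  interview rating < 2: 1 < 2 is true
  SAT score ≤ 1577: 1516 ≤ 1577 is true
  community-service hours ≤ 96 hours: 260 ≤ 96 is false
  in-state resident: yes → true
  class-rank percentile = 14%: 34 == 14 is false
  AP courses completed = 2: 4 == 2 is false
  AP courses completed ≥ 1: 4 ≥ 1 is true
  essay score ≤ 9: 7 ≤ 9 is true
  NOT disciplinary record: no → true
  essay score ≤ 5: 7 ≤ 5 is false
  ACT score ≤ 18: 19 ≤ 18 is false
Combine:
[1] true AND false AND true = false
[2.2] NOT false = true
[2] true AND true AND false = false
[3.2] NOT true = false
[3] true AND false = false
[4] false AND true = false
[5.2] NOT false = true
[5] false AND true = false
[6.3] NOT true = false
[6] true AND true AND false = false
[7.1] NOT false = true
[7] true AND false = false
[root] false OR false OR false OR false OR false OR false OR false = false
Overall: false → rejected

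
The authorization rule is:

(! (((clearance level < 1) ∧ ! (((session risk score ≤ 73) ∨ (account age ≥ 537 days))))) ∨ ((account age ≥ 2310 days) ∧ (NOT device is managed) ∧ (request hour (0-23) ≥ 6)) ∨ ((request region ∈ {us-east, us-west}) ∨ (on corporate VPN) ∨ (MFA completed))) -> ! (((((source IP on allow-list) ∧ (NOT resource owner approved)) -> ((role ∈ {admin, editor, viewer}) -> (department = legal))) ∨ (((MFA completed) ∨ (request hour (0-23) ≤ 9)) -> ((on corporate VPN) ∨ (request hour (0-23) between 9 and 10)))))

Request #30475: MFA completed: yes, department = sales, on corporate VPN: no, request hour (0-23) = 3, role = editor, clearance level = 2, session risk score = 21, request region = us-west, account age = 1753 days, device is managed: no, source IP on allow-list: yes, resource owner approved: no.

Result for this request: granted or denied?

Atomic conditions:
  clearance level < 1: 2 < 1 is false
  session risk score ≤ 73: 21 ≤ 73 is true
  account age ≥ 537 days: 1753 ≥ 537 is true
  account age ≥ 2310 days: 1753 ≥ 2310 is false
  NOT device is managed: no → true
  request hour (0-23) ≥ 6: 3 ≥ 6 is false
  request region ∈ {us-east, us-west}: us-west is in the set → true
  on corporate VPN: no → false
  MFA completed: yes → true
  source IP on allow-list: yes → true
  NOT resource owner approved: no → true
  role ∈ {admin, editor, viewer}: editor is in the set → true
  department = legal: sales == legal is false
  request hour (0-23) ≤ 9: 3 ≤ 9 is true
  request hour (0-23) between 9 and 10: 3 in [9, 10] is false
Combine:
[1.1.1.2.1] true OR true = true
[1.1.1.2] NOT true = false
[1.1.1] false AND false = false
[1.1] NOT false = true
[1.2] false AND true AND false = false
[1.3] true OR false OR true = true
[1] true OR false OR true = true
[2.1.1.1] true AND true = true
[2.1.1.2] true → false = false
[2.1.1] true → false = false
[2.1.2.1] true OR true = true
[2.1.2.2] false OR false = false
[2.1.2] true → false = false
[2.1] false OR false = false
[2] NOT false = true
[root] true → true = true
Overall: true → granted

Granted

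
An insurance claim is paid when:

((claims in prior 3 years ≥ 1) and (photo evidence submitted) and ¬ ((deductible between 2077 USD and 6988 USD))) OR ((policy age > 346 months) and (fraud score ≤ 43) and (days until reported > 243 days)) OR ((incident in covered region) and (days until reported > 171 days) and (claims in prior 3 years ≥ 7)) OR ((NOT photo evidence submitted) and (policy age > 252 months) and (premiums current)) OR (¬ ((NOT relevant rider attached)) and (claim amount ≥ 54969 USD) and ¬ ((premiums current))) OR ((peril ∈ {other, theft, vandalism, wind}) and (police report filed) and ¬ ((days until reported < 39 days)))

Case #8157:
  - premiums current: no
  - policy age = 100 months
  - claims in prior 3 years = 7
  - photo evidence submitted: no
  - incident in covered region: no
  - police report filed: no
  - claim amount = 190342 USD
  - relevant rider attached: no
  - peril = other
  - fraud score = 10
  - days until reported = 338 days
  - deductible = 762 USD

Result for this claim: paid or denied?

Atomic conditions:
  claims in prior 3 years ≥ 1: 7 ≥ 1 is true
  photo evidence submitted: no → false
  deductible between 2077 USD and 6988 USD: 762 in [2077, 6988] is false
  policy age > 346 months: 100 > 346 is false
  fraud score ≤ 43: 10 ≤ 43 is true
  days until reported > 243 days: 338 > 243 is true
  incident in covered region: no → false
  days until reported > 171 days: 338 > 171 is true
  claims in prior 3 years ≥ 7: 7 ≥ 7 is true
  NOT photo evidence submitted: no → true
  policy age > 252 months: 100 > 252 is false
  premiums current: no → false
  NOT relevant rider attached: no → true
  claim amount ≥ 54969 USD: 190342 ≥ 54969 is true
  peril ∈ {other, theft, vandalism, wind}: other is in the set → true
  police report filed: no → false
  days until reported < 39 days: 338 < 39 is false
Combine:
[1.3] NOT false = true
[1] true AND false AND true = false
[2] false AND true AND true = false
[3] false AND true AND true = false
[4] true AND false AND false = false
[5.1] NOT true = false
[5.3] NOT false = true
[5] false AND true AND true = false
[6.3] NOT false = true
[6] true AND false AND true = false
[root] false OR false OR false OR false OR false OR false = false
Overall: false → denied

Denied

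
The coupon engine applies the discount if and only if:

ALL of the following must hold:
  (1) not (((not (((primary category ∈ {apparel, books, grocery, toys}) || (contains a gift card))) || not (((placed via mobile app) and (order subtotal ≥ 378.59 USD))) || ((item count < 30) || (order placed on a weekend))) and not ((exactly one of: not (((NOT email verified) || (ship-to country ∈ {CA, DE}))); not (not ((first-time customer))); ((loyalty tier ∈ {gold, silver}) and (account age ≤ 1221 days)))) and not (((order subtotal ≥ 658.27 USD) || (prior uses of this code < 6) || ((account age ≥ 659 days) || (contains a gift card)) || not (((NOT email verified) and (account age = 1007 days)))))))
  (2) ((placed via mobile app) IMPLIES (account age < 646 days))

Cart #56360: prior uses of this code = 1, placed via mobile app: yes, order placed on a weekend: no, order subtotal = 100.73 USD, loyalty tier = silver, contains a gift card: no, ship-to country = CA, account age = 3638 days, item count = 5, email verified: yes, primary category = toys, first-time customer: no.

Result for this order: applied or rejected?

Rejected

Atomic conditions:
  primary category ∈ {apparel, books, grocery, toys}: toys is in the set → true
  contains a gift card: no → false
  placed via mobile app: yes → true
  order subtotal ≥ 378.59 USD: 100.73 ≥ 378.59 is false
  item count < 30: 5 < 30 is true
  order placed on a weekend: no → false
  NOT email verified: yes → false
  ship-to country ∈ {CA, DE}: CA is in the set → true
  first-time customer: no → false
  loyalty tier ∈ {gold, silver}: silver is in the set → true
  account age ≤ 1221 days: 3638 ≤ 1221 is false
  order subtotal ≥ 658.27 USD: 100.73 ≥ 658.27 is false
  prior uses of this code < 6: 1 < 6 is true
  account age ≥ 659 days: 3638 ≥ 659 is true
  account age = 1007 days: 3638 == 1007 is false
  account age < 646 days: 3638 < 646 is false
Combine:
[1.1.1.1.1] true OR false = true
[1.1.1.1] NOT true = false
[1.1.1.2.1] true AND false = false
[1.1.1.2] NOT false = true
[1.1.1.3] true OR false = true
[1.1.1] false OR true OR true = true
[1.1.2.1.1.1] false OR true = true
[1.1.2.1.1] NOT true = false
[1.1.2.1.2.1] NOT false = true
[1.1.2.1.2] NOT true = false
[1.1.2.1.3] true AND false = false
[1.1.2.1] exactly-one(false, false, false) = false
[1.1.2] NOT false = true
[1.1.3.1.3] true OR false = true
[1.1.3.1.4.1] false AND false = false
[1.1.3.1.4] NOT false = true
[1.1.3.1] false OR true OR true OR true = true
[1.1.3] NOT true = false
[1.1] true AND true AND false = false
[1] NOT false = true
[2] true → false = false
[root] true AND false = false
Overall: false → rejected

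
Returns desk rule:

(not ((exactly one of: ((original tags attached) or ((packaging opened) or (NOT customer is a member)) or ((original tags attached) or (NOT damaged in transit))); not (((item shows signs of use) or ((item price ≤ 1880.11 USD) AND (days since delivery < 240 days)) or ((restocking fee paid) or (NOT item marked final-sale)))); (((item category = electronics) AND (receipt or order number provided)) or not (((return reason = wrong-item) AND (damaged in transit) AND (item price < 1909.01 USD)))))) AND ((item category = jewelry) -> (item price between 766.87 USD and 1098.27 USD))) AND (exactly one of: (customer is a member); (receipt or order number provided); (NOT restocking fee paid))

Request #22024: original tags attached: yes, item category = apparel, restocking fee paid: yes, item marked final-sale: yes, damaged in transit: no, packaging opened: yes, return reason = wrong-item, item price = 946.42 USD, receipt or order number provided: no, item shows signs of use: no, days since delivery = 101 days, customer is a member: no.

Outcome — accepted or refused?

Refused

Atomic conditions:
  original tags attached: yes → true
  packaging opened: yes → true
  NOT customer is a member: no → true
  NOT damaged in transit: no → true
  item shows signs of use: no → false
  item price ≤ 1880.11 USD: 946.42 ≤ 1880.11 is true
  days since delivery < 240 days: 101 < 240 is true
  restocking fee paid: yes → true
  NOT item marked final-sale: yes → false
  item category = electronics: apparel == electronics is false
  receipt or order number provided: no → false
  return reason = wrong-item: wrong-item == wrong-item is true
  damaged in transit: no → false
  item price < 1909.01 USD: 946.42 < 1909.01 is true
  item category = jewelry: apparel == jewelry is false
  item price between 766.87 USD and 1098.27 USD: 946.42 in [766.87, 1098.27] is true
  customer is a member: no → false
  NOT restocking fee paid: yes → false
Combine:
[1.1.1.1.2] true OR true = true
[1.1.1.1.3] true OR true = true
[1.1.1.1] true OR true OR true = true
[1.1.1.2.1.2] true AND true = true
[1.1.1.2.1.3] true OR false = true
[1.1.1.2.1] false OR true OR true = true
[1.1.1.2] NOT true = false
[1.1.1.3.1] false AND false = false
[1.1.1.3.2.1] true AND false AND true = false
[1.1.1.3.2] NOT false = true
[1.1.1.3] false OR true = true
[1.1.1] exactly-one(true, false, true) = false
[1.1] NOT false = true
[1.2] false → true (antecedent false ⇒ implication holds) = true
[1] true AND true = true
[2] exactly-one(false, false, false) = false
[root] true AND false = false
Overall: false → refused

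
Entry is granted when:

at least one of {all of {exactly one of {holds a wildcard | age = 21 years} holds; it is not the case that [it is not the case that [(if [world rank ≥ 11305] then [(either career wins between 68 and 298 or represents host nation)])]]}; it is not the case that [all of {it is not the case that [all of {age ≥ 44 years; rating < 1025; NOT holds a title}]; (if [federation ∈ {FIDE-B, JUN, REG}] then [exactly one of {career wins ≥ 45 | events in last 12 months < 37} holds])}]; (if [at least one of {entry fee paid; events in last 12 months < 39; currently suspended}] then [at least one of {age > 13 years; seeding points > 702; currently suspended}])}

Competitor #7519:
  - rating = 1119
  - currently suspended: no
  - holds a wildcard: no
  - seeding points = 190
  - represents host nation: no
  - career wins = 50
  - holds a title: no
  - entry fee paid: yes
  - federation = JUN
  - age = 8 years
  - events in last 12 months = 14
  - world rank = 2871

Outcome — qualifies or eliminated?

Qualifies

Atomic conditions:
  holds a wildcard: no → false
  age = 21 years: 8 == 21 is false
  world rank ≥ 11305: 2871 ≥ 11305 is false
  career wins between 68 and 298: 50 in [68, 298] is false
  represents host nation: no → false
  age ≥ 44 years: 8 ≥ 44 is false
  rating < 1025: 1119 < 1025 is false
  NOT holds a title: no → true
  federation ∈ {FIDE-B, JUN, REG}: JUN is in the set → true
  career wins ≥ 45: 50 ≥ 45 is true
  events in last 12 months < 37: 14 < 37 is true
  entry fee paid: yes → true
  events in last 12 months < 39: 14 < 39 is true
  currently suspended: no → false
  age > 13 years: 8 > 13 is false
  seeding points > 702: 190 > 702 is false
Combine:
[1.1] exactly-one(false, false) = false
[1.2.1.1.2] false OR false = false
[1.2.1.1] false → false (antecedent false ⇒ implication holds) = true
[1.2.1] NOT true = false
[1.2] NOT false = true
[1] false AND true = false
[2.1.1.1] false AND false AND true = false
[2.1.1] NOT false = true
[2.1.2.2] exactly-one(true, true) = false
[2.1.2] true → false = false
[2.1] true AND false = false
[2] NOT false = true
[3.1] true OR true OR false = true
[3.2] false OR false OR false = false
[3] true → false = false
[root] false OR true OR false = true
Overall: true → qualifies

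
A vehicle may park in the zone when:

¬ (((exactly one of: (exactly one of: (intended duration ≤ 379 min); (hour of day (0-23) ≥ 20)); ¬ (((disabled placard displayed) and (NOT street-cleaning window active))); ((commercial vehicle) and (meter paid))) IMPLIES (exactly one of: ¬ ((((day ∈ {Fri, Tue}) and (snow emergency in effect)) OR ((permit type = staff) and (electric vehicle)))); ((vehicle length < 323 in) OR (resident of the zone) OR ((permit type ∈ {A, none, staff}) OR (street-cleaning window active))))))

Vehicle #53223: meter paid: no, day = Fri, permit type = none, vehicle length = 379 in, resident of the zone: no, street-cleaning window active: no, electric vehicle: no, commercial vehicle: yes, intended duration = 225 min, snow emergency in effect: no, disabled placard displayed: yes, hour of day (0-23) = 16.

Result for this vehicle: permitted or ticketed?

Permitted

Atomic conditions:
  intended duration ≤ 379 min: 225 ≤ 379 is true
  hour of day (0-23) ≥ 20: 16 ≥ 20 is false
  disabled placard displayed: yes → true
  NOT street-cleaning window active: no → true
  commercial vehicle: yes → true
  meter paid: no → false
  day ∈ {Fri, Tue}: Fri is in the set → true
  snow emergency in effect: no → false
  permit type = staff: none == staff is false
  electric vehicle: no → false
  vehicle length < 323 in: 379 < 323 is false
  resident of the zone: no → false
  permit type ∈ {A, none, staff}: none is in the set → true
  street-cleaning window active: no → false
Combine:
[1.1.1] exactly-one(true, false) = true
[1.1.2.1] true AND true = true
[1.1.2] NOT true = false
[1.1.3] true AND false = false
[1.1] exactly-one(true, false, false) = true
[1.2.1.1.1] true AND false = false
[1.2.1.1.2] false AND false = false
[1.2.1.1] false OR false = false
[1.2.1] NOT false = true
[1.2.2.3] true OR false = true
[1.2.2] false OR false OR true = true
[1.2] exactly-one(true, true) = false
[1] true → false = false
[root] NOT false = true
Overall: true → permitted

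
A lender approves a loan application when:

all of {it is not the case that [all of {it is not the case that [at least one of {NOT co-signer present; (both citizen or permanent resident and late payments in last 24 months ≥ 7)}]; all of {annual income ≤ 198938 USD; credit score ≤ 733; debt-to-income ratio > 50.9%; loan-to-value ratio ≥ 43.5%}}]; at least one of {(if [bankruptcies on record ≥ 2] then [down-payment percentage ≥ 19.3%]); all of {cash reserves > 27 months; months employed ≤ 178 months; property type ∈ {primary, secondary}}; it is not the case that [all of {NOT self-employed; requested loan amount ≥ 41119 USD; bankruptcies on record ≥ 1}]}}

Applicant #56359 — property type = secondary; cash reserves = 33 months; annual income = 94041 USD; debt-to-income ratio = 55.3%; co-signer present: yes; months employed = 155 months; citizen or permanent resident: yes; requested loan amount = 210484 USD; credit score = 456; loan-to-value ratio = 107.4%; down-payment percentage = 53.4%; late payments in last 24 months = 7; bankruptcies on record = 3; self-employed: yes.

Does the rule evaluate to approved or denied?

Approved

Atomic conditions:
  NOT co-signer present: yes → false
  citizen or permanent resident: yes → true
  late payments in last 24 months ≥ 7: 7 ≥ 7 is true
  annual income ≤ 198938 USD: 94041 ≤ 198938 is true
  credit score ≤ 733: 456 ≤ 733 is true
  debt-to-income ratio > 50.9%: 55.3 > 50.9 is true
  loan-to-value ratio ≥ 43.5%: 107.4 ≥ 43.5 is true
  bankruptcies on record ≥ 2: 3 ≥ 2 is true
  down-payment percentage ≥ 19.3%: 53.4 ≥ 19.3 is true
  cash reserves > 27 months: 33 > 27 is true
  months employed ≤ 178 months: 155 ≤ 178 is true
  property type ∈ {primary, secondary}: secondary is in the set → true
  NOT self-employed: yes → false
  requested loan amount ≥ 41119 USD: 210484 ≥ 41119 is true
  bankruptcies on record ≥ 1: 3 ≥ 1 is true
Combine:
[1.1.1.1.2] true AND true = true
[1.1.1.1] false OR true = true
[1.1.1] NOT true = false
[1.1.2] true AND true AND true AND true = true
[1.1] false AND true = false
[1] NOT false = true
[2.1] true → true = true
[2.2] true AND true AND true = true
[2.3.1] false AND true AND true = false
[2.3] NOT false = true
[2] true OR true OR true = true
[root] true AND true = true
Overall: true → approved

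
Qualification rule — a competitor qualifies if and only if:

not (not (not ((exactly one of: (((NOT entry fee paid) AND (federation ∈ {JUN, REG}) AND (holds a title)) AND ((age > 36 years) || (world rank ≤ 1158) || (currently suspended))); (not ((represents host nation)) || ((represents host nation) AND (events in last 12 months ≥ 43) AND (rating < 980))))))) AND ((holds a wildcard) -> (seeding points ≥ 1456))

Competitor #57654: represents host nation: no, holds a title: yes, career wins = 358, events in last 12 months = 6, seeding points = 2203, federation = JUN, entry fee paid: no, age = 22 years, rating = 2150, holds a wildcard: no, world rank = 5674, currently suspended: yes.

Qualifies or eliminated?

Atomic conditions:
  NOT entry fee paid: no → true
  federation ∈ {JUN, REG}: JUN is in the set → true
  holds a title: yes → true
  age > 36 years: 22 > 36 is false
  world rank ≤ 1158: 5674 ≤ 1158 is false
  currently suspended: yes → true
  represents host nation: no → false
  events in last 12 months ≥ 43: 6 ≥ 43 is false
  rating < 980: 2150 < 980 is false
  holds a wildcard: no → false
  seeding points ≥ 1456: 2203 ≥ 1456 is true
Combine:
[1.1.1.1.1.1] true AND true AND true = true
[1.1.1.1.1.2] false OR false OR true = true
[1.1.1.1.1] true AND true = true
[1.1.1.1.2.1] NOT false = true
[1.1.1.1.2.2] false AND false AND false = false
[1.1.1.1.2] true OR false = true
[1.1.1.1] exactly-one(true, true) = false
[1.1.1] NOT false = true
[1.1] NOT true = false
[1] NOT false = true
[2] false → true (antecedent false ⇒ implication holds) = true
[root] true AND true = true
Overall: true → qualifies

Qualifies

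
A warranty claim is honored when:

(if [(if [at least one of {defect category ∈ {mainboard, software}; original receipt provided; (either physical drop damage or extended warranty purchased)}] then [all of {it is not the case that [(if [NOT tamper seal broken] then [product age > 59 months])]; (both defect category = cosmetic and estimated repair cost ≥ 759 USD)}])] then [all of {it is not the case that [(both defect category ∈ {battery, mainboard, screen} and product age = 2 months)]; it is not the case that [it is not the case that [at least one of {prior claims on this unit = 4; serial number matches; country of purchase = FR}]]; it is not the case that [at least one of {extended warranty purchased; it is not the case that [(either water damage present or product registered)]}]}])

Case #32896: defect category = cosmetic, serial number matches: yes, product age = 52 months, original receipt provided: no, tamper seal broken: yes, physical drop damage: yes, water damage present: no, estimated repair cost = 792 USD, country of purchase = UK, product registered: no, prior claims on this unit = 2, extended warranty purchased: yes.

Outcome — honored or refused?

Honored

Atomic conditions:
  defect category ∈ {mainboard, software}: cosmetic is not in the set → false
  original receipt provided: no → false
  physical drop damage: yes → true
  extended warranty purchased: yes → true
  NOT tamper seal broken: yes → false
  product age > 59 months: 52 > 59 is false
  defect category = cosmetic: cosmetic == cosmetic is true
  estimated repair cost ≥ 759 USD: 792 ≥ 759 is true
  defect category ∈ {battery, mainboard, screen}: cosmetic is not in the set → false
  product age = 2 months: 52 == 2 is false
  prior claims on this unit = 4: 2 == 4 is false
  serial number matches: yes → true
  country of purchase = FR: UK == FR is false
  water damage present: no → false
  product registered: no → false
Combine:
[1.1.3] true OR true = true
[1.1] false OR false OR true = true
[1.2.1.1] false → false (antecedent false ⇒ implication holds) = true
[1.2.1] NOT true = false
[1.2.2] true AND true = true
[1.2] false AND true = false
[1] true → false = false
[2.1.1] false AND false = false
[2.1] NOT false = true
[2.2.1.1] false OR true OR false = true
[2.2.1] NOT true = false
[2.2] NOT false = true
[2.3.1.2.1] false OR false = false
[2.3.1.2] NOT false = true
[2.3.1] true OR true = true
[2.3] NOT true = false
[2] true AND true AND false = false
[root] false → false (antecedent false ⇒ implication holds) = true
Overall: true → honored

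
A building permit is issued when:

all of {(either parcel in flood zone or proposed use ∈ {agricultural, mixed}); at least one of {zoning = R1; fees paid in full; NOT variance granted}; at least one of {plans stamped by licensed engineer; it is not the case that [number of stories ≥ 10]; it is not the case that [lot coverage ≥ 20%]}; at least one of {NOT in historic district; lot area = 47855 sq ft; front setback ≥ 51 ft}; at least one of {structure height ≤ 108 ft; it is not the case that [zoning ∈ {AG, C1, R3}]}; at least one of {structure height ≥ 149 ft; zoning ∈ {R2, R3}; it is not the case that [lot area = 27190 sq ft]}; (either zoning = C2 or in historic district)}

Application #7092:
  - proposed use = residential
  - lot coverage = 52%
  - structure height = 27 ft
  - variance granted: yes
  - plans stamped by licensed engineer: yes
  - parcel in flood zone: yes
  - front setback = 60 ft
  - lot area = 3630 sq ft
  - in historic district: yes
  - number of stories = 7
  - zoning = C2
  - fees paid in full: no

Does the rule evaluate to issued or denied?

Denied

Atomic conditions:
  parcel in flood zone: yes → true
  proposed use ∈ {agricultural, mixed}: residential is not in the set → false
  zoning = R1: C2 == R1 is false
  fees paid in full: no → false
  NOT variance granted: yes → false
  plans stamped by licensed engineer: yes → true
  number of stories ≥ 10: 7 ≥ 10 is false
  lot coverage ≥ 20%: 52 ≥ 20 is true
  NOT in historic district: yes → false
  lot area = 47855 sq ft: 3630 == 47855 is false
  front setback ≥ 51 ft: 60 ≥ 51 is true
  structure height ≤ 108 ft: 27 ≤ 108 is true
  zoning ∈ {AG, C1, R3}: C2 is not in the set → false
  structure height ≥ 149 ft: 27 ≥ 149 is false
  zoning ∈ {R2, R3}: C2 is not in the set → false
  lot area = 27190 sq ft: 3630 == 27190 is false
  zoning = C2: C2 == C2 is true
  in historic district: yes → true
Combine:
[1] true OR false = true
[2] false OR false OR false = false
[3.2] NOT false = true
[3.3] NOT true = false
[3] true OR true OR false = true
[4] false OR false OR true = true
[5.2] NOT false = true
[5] true OR true = true
[6.3] NOT false = true
[6] false OR false OR true = true
[7] true OR true = true
[root] true AND false AND true AND true AND true AND true AND true = false
Overall: false → denied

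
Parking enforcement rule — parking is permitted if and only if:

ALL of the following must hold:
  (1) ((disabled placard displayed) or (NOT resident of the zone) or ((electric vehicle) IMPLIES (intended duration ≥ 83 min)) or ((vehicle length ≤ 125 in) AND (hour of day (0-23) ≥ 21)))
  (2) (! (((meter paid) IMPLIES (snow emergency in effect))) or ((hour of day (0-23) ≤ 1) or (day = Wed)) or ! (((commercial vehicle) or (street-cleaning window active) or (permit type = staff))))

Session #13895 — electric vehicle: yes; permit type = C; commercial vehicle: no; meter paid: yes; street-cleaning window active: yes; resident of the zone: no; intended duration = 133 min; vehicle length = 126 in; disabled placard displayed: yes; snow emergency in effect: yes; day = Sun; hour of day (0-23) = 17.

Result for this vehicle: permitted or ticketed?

Ticketed

Atomic conditions:
  disabled placard displayed: yes → true
  NOT resident of the zone: no → true
  electric vehicle: yes → true
  intended duration ≥ 83 min: 133 ≥ 83 is true
  vehicle length ≤ 125 in: 126 ≤ 125 is false
  hour of day (0-23) ≥ 21: 17 ≥ 21 is false
  meter paid: yes → true
  snow emergency in effect: yes → true
  hour of day (0-23) ≤ 1: 17 ≤ 1 is false
  day = Wed: Sun == Wed is false
  commercial vehicle: no → false
  street-cleaning window active: yes → true
  permit type = staff: C == staff is false
Combine:
[1.3] true → true = true
[1.4] false AND false = false
[1] true OR true OR true OR false = true
[2.1.1] true → true = true
[2.1] NOT true = false
[2.2] false OR false = false
[2.3.1] false OR true OR false = true
[2.3] NOT true = false
[2] false OR false OR false = false
[root] true AND false = false
Overall: false → ticketed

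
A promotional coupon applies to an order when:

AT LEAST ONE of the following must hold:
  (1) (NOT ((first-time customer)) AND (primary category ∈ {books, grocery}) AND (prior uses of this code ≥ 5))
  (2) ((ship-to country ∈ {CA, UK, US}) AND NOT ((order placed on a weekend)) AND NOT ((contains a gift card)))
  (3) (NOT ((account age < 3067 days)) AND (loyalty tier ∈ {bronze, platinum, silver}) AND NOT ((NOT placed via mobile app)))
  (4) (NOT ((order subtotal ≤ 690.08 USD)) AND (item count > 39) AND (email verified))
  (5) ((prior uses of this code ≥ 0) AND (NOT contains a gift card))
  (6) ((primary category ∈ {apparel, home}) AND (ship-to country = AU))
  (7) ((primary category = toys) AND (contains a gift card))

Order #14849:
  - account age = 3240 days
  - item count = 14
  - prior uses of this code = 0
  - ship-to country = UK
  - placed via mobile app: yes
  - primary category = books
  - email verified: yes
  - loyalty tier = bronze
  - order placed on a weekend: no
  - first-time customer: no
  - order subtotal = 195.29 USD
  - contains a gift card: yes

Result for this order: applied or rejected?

Applied

Atomic conditions:
  first-time customer: no → false
  primary category ∈ {books, grocery}: books is in the set → true
  prior uses of this code ≥ 5: 0 ≥ 5 is false
  ship-to country ∈ {CA, UK, US}: UK is in the set → true
  order placed on a weekend: no → false
  contains a gift card: yes → true
  account age < 3067 days: 3240 < 3067 is false
  loyalty tier ∈ {bronze, platinum, silver}: bronze is in the set → true
  NOT placed via mobile app: yes → false
  order subtotal ≤ 690.08 USD: 195.29 ≤ 690.08 is true
  item count > 39: 14 > 39 is false
  email verified: yes → true
  prior uses of this code ≥ 0: 0 ≥ 0 is true
  NOT contains a gift card: yes → false
  primary category ∈ {apparel, home}: books is not in the set → false
  ship-to country = AU: UK == AU is false
  primary category = toys: books == toys is false
Combine:
[1.1] NOT false = true
[1] true AND true AND false = false
[2.2] NOT false = true
[2.3] NOT true = false
[2] true AND true AND false = false
[3.1] NOT false = true
[3.3] NOT false = true
[3] true AND true AND true = true
[4.1] NOT true = false
[4] false AND false AND true = false
[5] true AND false = false
[6] false AND false = false
[7] false AND true = false
[root] false OR false OR true OR false OR false OR false OR false = true
Overall: true → applied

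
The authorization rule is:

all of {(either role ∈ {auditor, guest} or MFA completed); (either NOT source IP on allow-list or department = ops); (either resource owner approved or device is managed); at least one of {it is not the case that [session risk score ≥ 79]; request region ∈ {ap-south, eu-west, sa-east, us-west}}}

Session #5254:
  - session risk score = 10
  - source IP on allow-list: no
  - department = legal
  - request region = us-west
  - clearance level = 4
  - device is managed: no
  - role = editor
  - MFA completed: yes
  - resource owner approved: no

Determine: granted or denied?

Denied

Atomic conditions:
  role ∈ {auditor, guest}: editor is not in the set → false
  MFA completed: yes → true
  NOT source IP on allow-list: no → true
  department = ops: legal == ops is false
  resource owner approved: no → false
  device is managed: no → false
  session risk score ≥ 79: 10 ≥ 79 is false
  request region ∈ {ap-south, eu-west, sa-east, us-west}: us-west is in the set → true
Combine:
[1] false OR true = true
[2] true OR false = true
[3] false OR false = false
[4.1] NOT false = true
[4] true OR true = true
[root] true AND true AND false AND true = false
Overall: false → denied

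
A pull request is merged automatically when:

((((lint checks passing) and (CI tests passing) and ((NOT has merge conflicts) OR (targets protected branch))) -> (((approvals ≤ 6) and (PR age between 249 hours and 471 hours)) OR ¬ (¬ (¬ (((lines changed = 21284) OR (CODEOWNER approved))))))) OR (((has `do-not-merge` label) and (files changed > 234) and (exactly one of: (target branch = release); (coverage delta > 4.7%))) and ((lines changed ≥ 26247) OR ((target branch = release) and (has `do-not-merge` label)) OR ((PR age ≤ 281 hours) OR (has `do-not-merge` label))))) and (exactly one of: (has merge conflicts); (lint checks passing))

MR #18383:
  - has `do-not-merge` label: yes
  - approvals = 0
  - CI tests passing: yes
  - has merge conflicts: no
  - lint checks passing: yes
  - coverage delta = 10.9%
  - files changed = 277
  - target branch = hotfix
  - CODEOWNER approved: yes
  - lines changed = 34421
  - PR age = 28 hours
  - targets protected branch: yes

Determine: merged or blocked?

Atomic conditions:
  lint checks passing: yes → true
  CI tests passing: yes → true
  NOT has merge conflicts: no → true
  targets protected branch: yes → true
  approvals ≤ 6: 0 ≤ 6 is true
  PR age between 249 hours and 471 hours: 28 in [249, 471] is false
  lines changed = 21284: 34421 == 21284 is false
  CODEOWNER approved: yes → true
  has `do-not-merge` label: yes → true
  files changed > 234: 277 > 234 is true
  target branch = release: hotfix == release is false
  coverage delta > 4.7%: 10.9 > 4.7 is true
  lines changed ≥ 26247: 34421 ≥ 26247 is true
  PR age ≤ 281 hours: 28 ≤ 281 is true
  has merge conflicts: no → false
Combine:
[1.1.1.3] true OR true = true
[1.1.1] true AND true AND true = true
[1.1.2.1] true AND false = false
[1.1.2.2.1.1.1] false OR true = true
[1.1.2.2.1.1] NOT true = false
[1.1.2.2.1] NOT false = true
[1.1.2.2] NOT true = false
[1.1.2] false OR false = false
[1.1] true → false = false
[1.2.1.3] exactly-one(false, true) = true
[1.2.1] true AND true AND true = true
[1.2.2.2] false AND true = false
[1.2.2.3] true OR true = true
[1.2.2] true OR false OR true = true
[1.2] true AND true = true
[1] false OR true = true
[2] exactly-one(false, true) = true
[root] true AND true = true
Overall: true → merged

Merged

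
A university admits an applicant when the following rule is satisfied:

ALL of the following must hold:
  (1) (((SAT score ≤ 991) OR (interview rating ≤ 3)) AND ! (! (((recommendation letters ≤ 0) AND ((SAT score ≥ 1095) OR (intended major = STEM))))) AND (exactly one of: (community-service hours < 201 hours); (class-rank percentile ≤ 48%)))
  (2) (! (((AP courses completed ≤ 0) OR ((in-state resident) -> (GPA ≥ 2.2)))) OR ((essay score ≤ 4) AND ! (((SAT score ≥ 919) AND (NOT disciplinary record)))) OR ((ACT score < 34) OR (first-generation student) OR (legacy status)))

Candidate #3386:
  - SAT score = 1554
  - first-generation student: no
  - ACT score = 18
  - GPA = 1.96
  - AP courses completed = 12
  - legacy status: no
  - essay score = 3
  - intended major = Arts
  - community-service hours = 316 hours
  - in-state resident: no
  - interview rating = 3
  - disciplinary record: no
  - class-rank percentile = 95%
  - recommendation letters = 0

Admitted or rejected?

Atomic conditions:
  SAT score ≤ 991: 1554 ≤ 991 is false
  interview rating ≤ 3: 3 ≤ 3 is true
  recommendation letters ≤ 0: 0 ≤ 0 is true
  SAT score ≥ 1095: 1554 ≥ 1095 is true
  intended major = STEM: Arts == STEM is false
  community-service hours < 201 hours: 316 < 201 is false
  class-rank percentile ≤ 48%: 95 ≤ 48 is false
  AP courses completed ≤ 0: 12 ≤ 0 is false
  in-state resident: no → false
  GPA ≥ 2.2: 1.96 ≥ 2.2 is false
  essay score ≤ 4: 3 ≤ 4 is true
  SAT score ≥ 919: 1554 ≥ 919 is true
  NOT disciplinary record: no → true
  ACT score < 34: 18 < 34 is true
  first-generation student: no → false
  legacy status: no → false
Combine:
[1.1] false OR true = true
[1.2.1.1.2] true OR false = true
[1.2.1.1] true AND true = true
[1.2.1] NOT true = false
[1.2] NOT false = true
[1.3] exactly-one(false, false) = false
[1] true AND true AND false = false
[2.1.1.2] false → false (antecedent false ⇒ implication holds) = true
[2.1.1] false OR true = true
[2.1] NOT true = false
[2.2.2.1] true AND true = true
[2.2.2] NOT true = false
[2.2] true AND false = false
[2.3] true OR false OR false = true
[2] false OR false OR true = true
[root] false AND true = false
Overall: false → rejected

Rejected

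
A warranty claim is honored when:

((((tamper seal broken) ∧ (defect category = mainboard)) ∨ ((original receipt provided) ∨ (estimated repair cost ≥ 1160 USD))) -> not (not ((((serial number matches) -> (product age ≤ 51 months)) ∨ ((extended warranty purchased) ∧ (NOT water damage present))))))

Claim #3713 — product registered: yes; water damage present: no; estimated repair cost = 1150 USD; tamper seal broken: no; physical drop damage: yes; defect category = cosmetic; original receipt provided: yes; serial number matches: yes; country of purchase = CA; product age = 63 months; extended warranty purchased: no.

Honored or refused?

Atomic conditions:
  tamper seal broken: no → false
  defect category = mainboard: cosmetic == mainboard is false
  original receipt provided: yes → true
  estimated repair cost ≥ 1160 USD: 1150 ≥ 1160 is false
  serial number matches: yes → true
  product age ≤ 51 months: 63 ≤ 51 is false
  extended warranty purchased: no → false
  NOT water damage present: no → true
Combine:
[1.1] false AND false = false
[1.2] true OR false = true
[1] false OR true = true
[2.1.1.1] true → false = false
[2.1.1.2] false AND true = false
[2.1.1] false OR false = false
[2.1] NOT false = true
[2] NOT true = false
[root] true → false = false
Overall: false → refused

Refused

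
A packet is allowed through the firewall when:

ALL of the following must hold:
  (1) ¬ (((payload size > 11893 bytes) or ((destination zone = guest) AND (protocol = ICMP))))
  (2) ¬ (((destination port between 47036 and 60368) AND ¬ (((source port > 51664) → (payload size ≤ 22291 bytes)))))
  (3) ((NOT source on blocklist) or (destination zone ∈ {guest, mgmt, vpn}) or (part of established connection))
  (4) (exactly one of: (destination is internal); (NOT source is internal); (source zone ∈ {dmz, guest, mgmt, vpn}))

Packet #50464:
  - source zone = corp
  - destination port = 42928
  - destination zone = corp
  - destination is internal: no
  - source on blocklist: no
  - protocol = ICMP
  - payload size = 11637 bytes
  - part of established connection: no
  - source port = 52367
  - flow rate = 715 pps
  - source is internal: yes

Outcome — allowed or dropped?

Atomic conditions:
  payload size > 11893 bytes: 11637 > 11893 is false
  destination zone = guest: corp == guest is false
  protocol = ICMP: ICMP == ICMP is true
  destination port between 47036 and 60368: 42928 in [47036, 60368] is false
  source port > 51664: 52367 > 51664 is true
  payload size ≤ 22291 bytes: 11637 ≤ 22291 is true
  NOT source on blocklist: no → true
  destination zone ∈ {guest, mgmt, vpn}: corp is not in the set → false
  part of established connection: no → false
  destination is internal: no → false
  NOT source is internal: yes → false
  source zone ∈ {dmz, guest, mgmt, vpn}: corp is not in the set → false
Combine:
[1.1.2] false AND true = false
[1.1] false OR false = false
[1] NOT false = true
[2.1.2.1] true → true = true
[2.1.2] NOT true = false
[2.1] false AND false = false
[2] NOT false = true
[3] true OR false OR false = true
[4] exactly-one(false, false, false) = false
[root] true AND true AND true AND false = false
Overall: false → dropped

Dropped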